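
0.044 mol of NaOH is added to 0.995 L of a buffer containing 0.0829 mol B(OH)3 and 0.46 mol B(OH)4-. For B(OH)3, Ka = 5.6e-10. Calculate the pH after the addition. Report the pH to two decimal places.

OH- converts B(OH)3 to B(OH)4-: B(OH)3 → 0.0389 mol, B(OH)4- → 0.504 mol.
pKa = −log(5.6 × 10^-10) = 9.252
pH = pKa + log(n_B(OH)4-/n_B(OH)3) = 9.252 + log(0.504/0.0389) = 9.252 + (+1.112)

pH = 10.36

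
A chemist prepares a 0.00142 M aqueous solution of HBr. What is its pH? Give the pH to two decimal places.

HBr is a strong acid and dissociates completely, so [H+] = 0.00142 M.
pH = -log(0.00142) = 2.85

pH = 2.85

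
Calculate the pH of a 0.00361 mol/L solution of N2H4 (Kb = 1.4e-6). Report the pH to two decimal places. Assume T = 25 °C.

pH = 9.85

N2H4 + H2O ⇌ N2H5+ + OH-
Let x = [OH-] at equilibrium. Kb = x²/(0.00361 − x).
Neglecting x in the denominator: x = √(1.4 × 10^-6 × 0.00361) = 7.11 × 10^-5 M
Check: 2% ionized — well under 5%, approximation valid.
pOH = 4.15, so pH = 14.00 − pOH = 9.85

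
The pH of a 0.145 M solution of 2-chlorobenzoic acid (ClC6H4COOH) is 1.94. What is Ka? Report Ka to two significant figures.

Ka = 9.9 × 10^-4

[H+] = 10^(-1.94) = 1.15 × 10^-2 M
At equilibrium [HA] = 0.145 − 1.15 × 10^-2 = 1.33 × 10^-1 M
Ka = [H+][A-]/[HA] = (1.15 × 10^-2)² / 1.33 × 10^-1 = 9.9 × 10^-4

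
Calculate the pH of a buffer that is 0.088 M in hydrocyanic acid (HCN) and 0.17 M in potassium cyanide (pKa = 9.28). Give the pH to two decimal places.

Using pH = pKa + log([base]/[acid]) with [base]/[acid] = 0.17/0.088:
pH = 9.28 + (+0.286) = 9.57

pH = 9.57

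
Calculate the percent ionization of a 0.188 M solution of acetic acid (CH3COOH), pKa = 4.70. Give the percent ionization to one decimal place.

1.0%

CH3COOH ⇌ CH3COO- + H+; let x = [H+] at equilibrium.
Ka = 10^(−4.70) = 2.00 × 10^-5
x ≈ √(Ka·C₀) = √(2.00 × 10^-5 × 0.188) = 1.94 × 10^-3 M
% ionization = x/C₀ × 100% = 1.94 × 10^-3/0.188 × 100% = 1.0%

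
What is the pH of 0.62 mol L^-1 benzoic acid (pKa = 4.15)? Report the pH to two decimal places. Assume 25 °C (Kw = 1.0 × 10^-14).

C6H5COOH ⇌ C6H5COO- + H+
Ka = 10^(−4.15) = 7.08 × 10^-5
Ka = [H+]²/(0.62 − [H+]) = 7.08 × 10^-5
Neglecting [H+] in the denominator: [H+] = √(7.08 × 10^-5 × 0.62) = 6.63 × 10^-3 M
Check: 1.1% ionized — well under 5%, approximation valid.
pH = −log(6.63 × 10^-3) = 2.18

pH = 2.18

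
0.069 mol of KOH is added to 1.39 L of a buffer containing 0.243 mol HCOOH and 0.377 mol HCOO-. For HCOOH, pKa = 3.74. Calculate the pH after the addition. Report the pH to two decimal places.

OH- converts HCOOH to HCOO-: HCOOH → 0.174 mol, HCOO- → 0.446 mol.
pH = pKa + log(n_HCOO-/n_HCOOH) = 3.74 + log(0.446/0.174) = 3.74 + (+0.409)

pH = 4.15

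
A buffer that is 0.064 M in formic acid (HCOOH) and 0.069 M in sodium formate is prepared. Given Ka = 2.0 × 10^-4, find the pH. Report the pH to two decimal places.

pKa = −log(2.0 × 10^-4) = 3.699
Using pH = pKa + log([base]/[acid]) with [base]/[acid] = 0.069/0.064:
pH = 3.699 + (+0.033) = 3.73

pH = 3.73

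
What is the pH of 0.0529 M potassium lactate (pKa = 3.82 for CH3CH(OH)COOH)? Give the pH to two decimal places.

pH = 8.27

CH3CH(OH)COO- is the conjugate base of the weak acid CH3CH(OH)COOH.
Ka = 10^(−3.82) = 1.51 × 10^-4
Kb = Kw/Ka = 1.0×10^-14 / 1.51 × 10^-4 = 6.62 × 10^-11
Kb = [OH-]²/(0.0529 − [OH-]) = 6.62 × 10^-11
Assume [OH-] ≪ 0.0529: [OH-] ≈ √(6.62 × 10^-11 × 0.0529) = 1.87 × 10^-6 M
pOH = 5.73, so pH = 14.00 − pOH = 8.27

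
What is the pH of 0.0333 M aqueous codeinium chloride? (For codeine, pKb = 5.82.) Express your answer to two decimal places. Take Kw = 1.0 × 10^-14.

C18H22NO3+ is the conjugate acid of the weak base C18H21NO3.
Kb = 10^(−5.82) = 1.51 × 10^-6
Ka = Kw/Kb = 1.0×10^-14 / 1.51 × 10^-6 = 6.62 × 10^-9
From the ICE table, Ka = x²/(0.0333 − x) = 6.62 × 10^-9.
Since Ka ≪ C₀, x ≈ √(Ka·C₀) = 1.48 × 10^-5 M.
Check: 0.045% ionized — well under 5%, approximation valid.
pH = −log(1.48 × 10^-5) = 4.83

pH = 4.83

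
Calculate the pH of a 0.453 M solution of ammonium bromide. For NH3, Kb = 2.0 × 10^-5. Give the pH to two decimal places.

NH4+ is the conjugate acid of the weak base NH3.
Ka = Kw/Kb = 1.0×10^-14 / 2.0 × 10^-5 = 5.00 × 10^-10
Ka = [H+]²/(0.453 − [H+]) = 5.00 × 10^-10
Since Ka ≪ C₀, [H+] ≈ √(Ka·C₀) = 1.50 × 10^-5 M.
([H+]/C₀ = 0.0033% < 5%, so the approximation holds.)
pH = −log[H+] = −log(1.50 × 10^-5) = 4.82

pH = 4.82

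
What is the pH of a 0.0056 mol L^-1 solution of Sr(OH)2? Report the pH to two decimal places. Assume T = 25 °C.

Sr(OH)2 is a strong base (each formula unit releases 2 OH-); [OH-] = 0.0112 M.
pOH = -log(0.0112) = 1.95
pH = 14.00 - 1.95 = 12.05

pH = 12.05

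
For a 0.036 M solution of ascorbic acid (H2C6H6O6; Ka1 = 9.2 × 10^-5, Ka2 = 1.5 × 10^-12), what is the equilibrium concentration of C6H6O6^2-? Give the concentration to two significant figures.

1.5 × 10^-12 M

First ionization gives [H+] ≈ [HC6H6O6-] = 1.77 × 10^-3 M.
Second step: Ka2 = [H+][C6H6O6^2-]/[HC6H6O6-] ≈ [C6H6O6^2-] (since [H+] ≈ [HC6H6O6-]).
So [C6H6O6^2-] ≈ Ka2.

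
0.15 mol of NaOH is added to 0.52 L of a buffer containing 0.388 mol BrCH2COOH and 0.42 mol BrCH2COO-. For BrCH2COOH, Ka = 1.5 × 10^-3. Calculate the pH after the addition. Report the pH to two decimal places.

After neutralization: n(BrCH2COOH) = 0.238 mol, n(BrCH2COO-) = 0.57 mol.
pKa = −log(1.5 × 10^-3) = 2.824
pH = pKa + log([A⁻]/[HA]) = 2.824 + log(0.57/0.238) = 2.824 +0.379

pH = 3.20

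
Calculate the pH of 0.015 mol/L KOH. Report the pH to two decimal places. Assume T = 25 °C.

pH = 12.18

KOH is a strong base; [OH-] = 0.015 M.
pOH = -log(0.015) = 1.82
pH = 14.00 - 1.82 = 12.18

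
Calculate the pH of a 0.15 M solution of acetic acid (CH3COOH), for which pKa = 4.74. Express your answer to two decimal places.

CH3COOH ⇌ CH3COO- + H+
Ka = 10^(−4.74) = 1.82 × 10^-5
Ka = [H+]²/(0.15 − [H+]) = 1.82 × 10^-5
Assume [H+] ≪ 0.15: [H+] ≈ √(1.82 × 10^-5 × 0.15) = 1.65 × 10^-3 M
([H+]/C₀ = 1.1% < 5%, so the approximation holds.)
pH = −log(1.65 × 10^-3) = 2.78

pH = 2.78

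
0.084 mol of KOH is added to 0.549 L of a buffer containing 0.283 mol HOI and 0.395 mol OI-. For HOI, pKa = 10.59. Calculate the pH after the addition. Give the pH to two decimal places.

pH = 10.97

After neutralization: n(HOI) = 0.199 mol, n(OI-) = 0.479 mol.
Henderson–Hasselbalch with mole ratio 0.479/0.199: pH = 10.59 + (+0.381)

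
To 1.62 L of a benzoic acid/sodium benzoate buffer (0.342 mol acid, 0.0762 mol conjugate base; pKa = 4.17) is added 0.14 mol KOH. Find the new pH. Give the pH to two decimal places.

OH- converts C6H5COOH to C6H5COO-: C6H5COOH → 0.202 mol, C6H5COO- → 0.216 mol.
pH = pKa + log([A⁻]/[HA]) = 4.17 + log(0.216/0.202) = 4.17 +0.029

pH = 4.20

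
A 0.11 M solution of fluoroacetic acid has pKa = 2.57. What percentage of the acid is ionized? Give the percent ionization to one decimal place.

FCH2COOH ⇌ FCH2COO- + H+; let x = [H+] at equilibrium.
Ka = 10^(−2.57) = 2.69 × 10^-3
Solve x² + 0.00269x − 0.000296 = 0 → x = 1.59 × 10^-2 M
Fraction ionized = 1.59 × 10^-2 / 0.11 = 0.1445 → 14.5%

14.5%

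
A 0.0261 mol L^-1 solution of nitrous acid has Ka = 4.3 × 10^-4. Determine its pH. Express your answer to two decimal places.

HNO2 ⇌ NO2- + H+
Let x = [H+] at equilibrium. Ka = x²/(0.0261 − x).
Here C₀/Ka ≈ 60.7, so the small-x approximation fails. Use the quadratic:
x = [−0.00043 + √(0.00043² + 4.49e-05)]/2 = 3.14 × 10^-3 M
pH = −log[H+] = −log(3.14 × 10^-3) = 2.50

pH = 2.50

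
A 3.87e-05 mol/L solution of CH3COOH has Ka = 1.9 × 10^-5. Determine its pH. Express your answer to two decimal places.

CH3COOH ⇌ CH3COO- + H+
Ka = [H+]²/(3.87e-05 − [H+]) = 1.9 × 10^-5
[H+] is not negligible relative to C₀; solve [H+]² + 1.9e-05·[H+] − 7.35e-10 = 0.
[H+] = [−1.9e-05 + √(1.9e-05² + 2.94e-09)]/2 = 1.92 × 10^-5 M
pH = −log[H+] = −log(1.92 × 10^-5) = 4.72

pH = 4.72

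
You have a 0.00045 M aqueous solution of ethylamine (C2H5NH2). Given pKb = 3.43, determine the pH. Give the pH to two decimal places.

C2H5NH2 + H2O ⇌ C2H5NH3+ + OH-
Kb = 10^(−3.43) = 3.72 × 10^-4
From the ICE table, Kb = [OH-]²/(0.00045 − [OH-]) = 3.72 × 10^-4.
The 5% rule fails; solving [OH-]² + Kb·[OH-] − Kb·C₀ = 0 exactly:
[OH-] = (−Kb + √(Kb² + 4·Kb·C₀))/2 = 2.63 × 10^-4 M
pOH = −log(2.63 × 10^-4) = 3.58; pH = 14.00 − 3.58 = 10.42

pH = 10.42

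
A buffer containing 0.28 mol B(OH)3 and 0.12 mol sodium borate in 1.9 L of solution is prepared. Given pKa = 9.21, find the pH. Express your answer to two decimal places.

Henderson–Hasselbalch: pH = pKa + log([B(OH)4-]/[B(OH)3]) = 9.21 + log(0.12/0.28)
pH = 9.21 + (-0.368) = 8.84

pH = 8.84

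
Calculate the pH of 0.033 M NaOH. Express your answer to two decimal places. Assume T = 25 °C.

NaOH is a strong base; [OH-] = 0.033 M.
pOH = -log(0.033) = 1.48
pH = 14.00 - 1.48 = 12.52

pH = 12.52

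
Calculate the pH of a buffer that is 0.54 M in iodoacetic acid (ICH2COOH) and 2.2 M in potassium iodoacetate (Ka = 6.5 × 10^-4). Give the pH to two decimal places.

pKa = −log(6.5 × 10^-4) = 3.187
Using pH = pKa + log([base]/[acid]) with [base]/[acid] = 2.2/0.54:
pH = 3.187 + (+0.610) = 3.80

pH = 3.80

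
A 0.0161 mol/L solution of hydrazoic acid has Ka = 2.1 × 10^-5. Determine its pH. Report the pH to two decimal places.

pH = 3.24

HN3 ⇌ N3- + H+
From the ICE table, Ka = x²/(0.0161 − x) = 2.1 × 10^-5.
Since Ka ≪ C₀, x ≈ √(Ka·C₀) = 5.81 × 10^-4 M.
(x/C₀ = 3.6% < 5%, so the approximation holds.)
pH = −log[H+] = −log(5.81 × 10^-4) = 3.24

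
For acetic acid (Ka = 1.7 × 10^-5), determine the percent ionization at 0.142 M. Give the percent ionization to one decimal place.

1.1%

CH3COOH ⇌ CH3COO- + H+; let x = [H+] at equilibrium.
x ≈ √(Ka·C₀) = √(1.7 × 10^-5 × 0.142) = 1.55 × 10^-3 M
% ionization = x/C₀ × 100% = 1.55 × 10^-3/0.142 × 100% = 1.1%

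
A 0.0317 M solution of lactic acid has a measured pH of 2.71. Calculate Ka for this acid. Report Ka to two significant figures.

Ka = 1.3 × 10^-4

[H+] = 10^(-2.71) = 1.95 × 10^-3 M
At equilibrium [HA] = 0.0317 − 1.95 × 10^-3 = 2.97 × 10^-2 M
Ka = [H+][A-]/[HA] = (1.95 × 10^-3)² / 2.97 × 10^-2 = 1.3 × 10^-4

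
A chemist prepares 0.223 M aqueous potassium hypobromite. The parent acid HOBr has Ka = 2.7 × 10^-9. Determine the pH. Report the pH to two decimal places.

pH = 10.96

OBr- is the conjugate base of the weak acid HOBr.
Kb = Kw/Ka = 1.0×10^-14 / 2.7 × 10^-9 = 3.70 × 10^-6
From the ICE table, Kb = [OH-]²/(0.223 − [OH-]) = 3.70 × 10^-6.
Neglecting [OH-] in the denominator: [OH-] = √(3.70 × 10^-6 × 0.223) = 9.08 × 10^-4 M
([OH-]/C₀ = 0.41% < 5%, so the approximation holds.)
pOH = −log(9.08 × 10^-4) = 3.04; pH = 14.00 − 3.04 = 10.96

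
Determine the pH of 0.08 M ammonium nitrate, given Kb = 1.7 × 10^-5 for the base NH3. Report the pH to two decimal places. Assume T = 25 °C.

pH = 5.16

NH4+ is the conjugate acid of the weak base NH3.
Ka = Kw/Kb = 1.0×10^-14 / 1.7 × 10^-5 = 5.88 × 10^-10
From the ICE table, Ka = [H+]²/(0.08 − [H+]) = 5.88 × 10^-10.
Assume [H+] ≪ 0.08: [H+] ≈ √(5.88 × 10^-10 × 0.08) = 6.86 × 10^-6 M
Check: 0.0086% ionized — well under 5%, approximation valid.
pH = −log[H+] = −log(6.86 × 10^-6) = 5.16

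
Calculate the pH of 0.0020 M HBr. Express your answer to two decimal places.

HBr is a strong acid and dissociates completely, so [H+] = 0.0020 M.
pH = -log(0.002) = 2.70

pH = 2.70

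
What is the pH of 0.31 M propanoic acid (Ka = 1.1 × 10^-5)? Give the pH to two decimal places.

pH = 2.73

CH3CH2COOH ⇌ CH3CH2COO- + H+
From the ICE table, Ka = [H+]²/(0.31 − [H+]) = 1.1 × 10^-5.
Since Ka ≪ C₀, [H+] ≈ √(Ka·C₀) = 1.85 × 10^-3 M.
Check: 0.6% ionized — well under 5%, approximation valid.
pH = −log[H+] = −log(1.85 × 10^-3) = 2.73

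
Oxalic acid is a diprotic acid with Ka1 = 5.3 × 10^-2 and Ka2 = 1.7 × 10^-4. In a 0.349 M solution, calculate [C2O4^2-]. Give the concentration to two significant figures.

1.7 × 10^-4 M

First ionization gives [H+] ≈ [HC2O4-] = 1.12 × 10^-1 M.
Second step: Ka2 = [H+][C2O4^2-]/[HC2O4-] ≈ [C2O4^2-] (since [H+] ≈ [HC2O4-]).
So [C2O4^2-] ≈ Ka2.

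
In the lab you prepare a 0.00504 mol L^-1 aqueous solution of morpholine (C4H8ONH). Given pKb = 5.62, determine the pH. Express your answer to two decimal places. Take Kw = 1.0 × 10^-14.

C4H8ONH + H2O ⇌ C4H8ONH2+ + OH-
Kb = 10^(−5.62) = 2.40 × 10^-6
From the ICE table, Kb = [OH-]²/(0.00504 − [OH-]) = 2.40 × 10^-6.
Since Kb ≪ C₀, [OH-] ≈ √(Kb·C₀) = 1.10 × 10^-4 M.
([OH-]/C₀ = 2.2% < 5%, so the approximation holds.)
pOH = 3.96, so pH = 14.00 − pOH = 10.04

pH = 10.04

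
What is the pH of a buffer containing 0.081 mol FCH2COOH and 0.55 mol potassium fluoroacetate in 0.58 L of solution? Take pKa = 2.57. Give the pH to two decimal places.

pH = 3.40

Using pH = pKa + log([base]/[acid]) with [base]/[acid] = 0.55/0.081:
pH = 2.57 + (+0.832) = 3.40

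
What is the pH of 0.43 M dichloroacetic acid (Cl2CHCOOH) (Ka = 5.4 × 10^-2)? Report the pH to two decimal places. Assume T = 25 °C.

pH = 0.89

Cl2CHCOOH ⇌ Cl2CHCOO- + H+
Ka = x²/(0.43 − x) = 5.4 × 10^-2
Here C₀/Ka ≈ 7.96, so the small-x approximation fails. Use the quadratic:
x = [−0.054 + √(0.054² + 0.0929)]/2 = 1.28 × 10^-1 M
pH = −log[H+] = −log(1.28 × 10^-1) = 0.89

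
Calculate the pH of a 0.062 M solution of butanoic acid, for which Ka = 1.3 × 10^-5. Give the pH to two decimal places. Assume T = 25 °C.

CH3(CH2)2COOH ⇌ CH3(CH2)2COO- + H+
Ka = [H+]²/(0.062 − [H+]) = 1.3 × 10^-5
Since Ka ≪ C₀, [H+] ≈ √(Ka·C₀) = 8.98 × 10^-4 M.
pH = −log(8.98 × 10^-4) = 3.05

pH = 3.05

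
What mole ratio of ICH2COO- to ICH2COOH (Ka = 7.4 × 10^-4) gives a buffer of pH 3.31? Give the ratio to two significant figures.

pKa = -log(7.4 × 10^-4) = 3.131
pH = pKa + log(r) ⇒ log(r) = 3.31 − 3.131 = +0.179
r = [ICH2COO-]/[ICH2COOH] = 10^(+0.179) = 1.51

ratio = 1.5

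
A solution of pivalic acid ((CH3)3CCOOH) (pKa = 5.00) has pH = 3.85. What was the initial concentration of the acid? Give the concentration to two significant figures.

[H+] = 10^(-3.85) = 1.41 × 10^-4 M = x
Ka = 10^(−5.00) = 1.00 × 10^-5
Ka = x²/(C₀ − x) ⇒ C₀ = x + x²/Ka
C₀ = 1.41 × 10^-4 + (1.41 × 10^-4)²/(1.00 × 10^-5) = 2.13 × 10^-3 M

C₀ = 2.1 × 10^-3 M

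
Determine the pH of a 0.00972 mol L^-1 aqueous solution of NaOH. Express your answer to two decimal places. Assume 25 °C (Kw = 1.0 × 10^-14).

pH = 11.99

NaOH is a strong base; [OH-] = 0.00972 M.
pOH = -log(0.00972) = 2.01
pH = 14.00 - 2.01 = 11.99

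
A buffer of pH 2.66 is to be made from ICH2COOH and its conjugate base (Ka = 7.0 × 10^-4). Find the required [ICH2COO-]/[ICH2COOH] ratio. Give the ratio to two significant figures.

ratio = 0.32

pKa = -log(7.0 × 10^-4) = 3.155
pH = pKa + log(r) ⇒ log(r) = 2.66 − 3.155 = -0.495
r = [ICH2COO-]/[ICH2COOH] = 10^(-0.495) = 0.32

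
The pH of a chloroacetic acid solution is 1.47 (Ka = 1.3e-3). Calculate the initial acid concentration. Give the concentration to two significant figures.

[H+] = 10^(-1.47) = 3.39 × 10^-2 M = x
Ka = x²/(C₀ − x) ⇒ C₀ = x + x²/Ka
C₀ = 3.39 × 10^-2 + (3.39 × 10^-2)²/(1.3 × 10^-3) = 9.18 × 10^-1 M

C₀ = 9.2 × 10^-1 M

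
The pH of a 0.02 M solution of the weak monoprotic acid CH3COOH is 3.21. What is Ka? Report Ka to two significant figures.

Ka = 2.0 × 10^-5

[H+] = 10^(-3.21) = 6.17 × 10^-4 M
At equilibrium [HA] = 0.02 − 6.17 × 10^-4 = 1.94 × 10^-2 M
Ka = [H+][A-]/[HA] = (6.17 × 10^-4)² / 1.94 × 10^-2 = 2.0 × 10^-5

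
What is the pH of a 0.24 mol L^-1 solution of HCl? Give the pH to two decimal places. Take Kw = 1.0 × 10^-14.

pH = 0.62

HCl is a strong acid and dissociates completely, so [H+] = 0.24 M.
pH = -log(0.24) = 0.62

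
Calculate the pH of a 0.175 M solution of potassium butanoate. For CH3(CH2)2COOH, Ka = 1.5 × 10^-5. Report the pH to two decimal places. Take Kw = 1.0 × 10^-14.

pH = 9.03

CH3(CH2)2COO- is the conjugate base of the weak acid CH3(CH2)2COOH.
Kb = Kw/Ka = 1.0×10^-14 / 1.5 × 10^-5 = 6.67 × 10^-10
From the ICE table, Kb = [OH-]²/(0.175 − [OH-]) = 6.67 × 10^-10.
Since Kb ≪ C₀, [OH-] ≈ √(Kb·C₀) = 1.08 × 10^-5 M.
pOH = 4.97, so pH = 14.00 − pOH = 9.03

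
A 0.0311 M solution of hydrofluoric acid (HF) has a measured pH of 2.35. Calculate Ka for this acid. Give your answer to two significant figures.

[H+] = 10^(-2.35) = 4.47 × 10^-3 M
At equilibrium [HA] = 0.0311 − 4.47 × 10^-3 = 2.66 × 10^-2 M
Ka = [H+][A-]/[HA] = (4.47 × 10^-3)² / 2.66 × 10^-2 = 7.5 × 10^-4

Ka = 7.5 × 10^-4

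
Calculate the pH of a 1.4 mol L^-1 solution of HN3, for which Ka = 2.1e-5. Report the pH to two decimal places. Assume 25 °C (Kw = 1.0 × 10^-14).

pH = 2.27

HN3 ⇌ N3- + H+
From the ICE table, Ka = x²/(1.4 − x) = 2.1 × 10^-5.
Neglecting x in the denominator: x = √(2.1 × 10^-5 × 1.4) = 5.42 × 10^-3 M
(x/C₀ = 0.39% < 5%, so the approximation holds.)
pH = −log(5.42 × 10^-3) = 2.27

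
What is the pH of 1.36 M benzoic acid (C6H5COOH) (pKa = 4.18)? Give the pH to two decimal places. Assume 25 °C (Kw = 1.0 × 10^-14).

pH = 2.02

C6H5COOH ⇌ C6H5COO- + H+
Ka = 10^(−4.18) = 6.61 × 10^-5
From the ICE table, Ka = x²/(1.36 − x) = 6.61 × 10^-5.
Neglecting x in the denominator: x = √(6.61 × 10^-5 × 1.36) = 9.48 × 10^-3 M
pH = −log(9.48 × 10^-3) = 2.02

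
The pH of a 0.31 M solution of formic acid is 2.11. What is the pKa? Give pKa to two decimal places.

[H+] = 10^(-2.11) = 7.76 × 10^-3 M
At equilibrium [HA] = 0.31 − 7.76 × 10^-3 = 3.02 × 10^-1 M
Ka = [H+][A-]/[HA] = (7.76 × 10^-3)² / 3.02 × 10^-1 = 1.99 × 10^-4
pKa = -log(1.99 × 10^-4) = 3.70

pKa = 3.70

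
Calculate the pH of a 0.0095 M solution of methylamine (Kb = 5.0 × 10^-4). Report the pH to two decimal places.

pH = 11.29

CH3NH2 + H2O ⇌ CH3NH3+ + OH-
From the ICE table, Kb = x²/(0.0095 − x) = 5.0 × 10^-4.
Here C₀/Kb ≈ 19, so the small-x approximation fails. Use the quadratic:
x = (−Kb + √(Kb² + 4·Kb·C₀))/2 = 1.94 × 10^-3 M
pOH = 2.71, so pH = 14.00 − pOH = 11.29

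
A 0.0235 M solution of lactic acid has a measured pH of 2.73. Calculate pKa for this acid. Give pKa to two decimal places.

pKa = 3.80

[H+] = 10^(-2.73) = 1.86 × 10^-3 M
At equilibrium [HA] = 0.0235 − 1.86 × 10^-3 = 2.16 × 10^-2 M
Ka = [H+][A-]/[HA] = (1.86 × 10^-3)² / 2.16 × 10^-2 = 1.60 × 10^-4
pKa = -log(1.60 × 10^-4) = 3.80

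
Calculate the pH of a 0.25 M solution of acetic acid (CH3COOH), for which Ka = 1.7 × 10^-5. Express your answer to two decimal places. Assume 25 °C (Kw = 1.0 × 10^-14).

pH = 2.69

CH3COOH ⇌ CH3COO- + H+
From the ICE table, Ka = [H+]²/(0.25 − [H+]) = 1.7 × 10^-5.
Neglecting [H+] in the denominator: [H+] = √(1.7 × 10^-5 × 0.25) = 2.06 × 10^-3 M
pH = −log[H+] = −log(2.06 × 10^-3) = 2.69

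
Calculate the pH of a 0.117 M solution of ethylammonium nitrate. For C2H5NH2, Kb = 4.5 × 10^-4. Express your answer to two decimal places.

pH = 5.79

C2H5NH3+ is the conjugate acid of the weak base C2H5NH2.
Ka = Kw/Kb = 1.0×10^-14 / 4.5 × 10^-4 = 2.22 × 10^-11
Ka = [H+]²/(0.117 − [H+]) = 2.22 × 10^-11
Since Ka ≪ C₀, [H+] ≈ √(Ka·C₀) = 1.61 × 10^-6 M.
([H+]/C₀ = 0.0014% < 5%, so the approximation holds.)
pH = −log[H+] = −log(1.61 × 10^-6) = 5.79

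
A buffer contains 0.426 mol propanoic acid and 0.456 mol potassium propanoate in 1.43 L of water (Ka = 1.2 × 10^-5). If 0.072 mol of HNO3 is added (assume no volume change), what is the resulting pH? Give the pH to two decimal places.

After neutralization: n(CH3CH2COOH) = 0.498 mol, n(CH3CH2COO-) = 0.384 mol.
pKa = −log(1.2 × 10^-5) = 4.921
pH = pKa + log([A⁻]/[HA]) = 4.921 + log(0.384/0.498) = 4.921 -0.113

pH = 4.81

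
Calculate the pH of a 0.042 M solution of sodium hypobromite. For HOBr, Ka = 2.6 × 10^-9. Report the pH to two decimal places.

OBr- is the conjugate base of the weak acid HOBr.
Kb = Kw/Ka = 1.0×10^-14 / 2.6 × 10^-9 = 3.85 × 10^-6
From the ICE table, Kb = [OH-]²/(0.042 − [OH-]) = 3.85 × 10^-6.
Assume [OH-] ≪ 0.042: [OH-] ≈ √(3.85 × 10^-6 × 0.042) = 4.02 × 10^-4 M
Check: 0.96% ionized — well under 5%, approximation valid.
pOH = −log(4.02 × 10^-4) = 3.40; pH = 14.00 − 3.40 = 10.60

pH = 10.60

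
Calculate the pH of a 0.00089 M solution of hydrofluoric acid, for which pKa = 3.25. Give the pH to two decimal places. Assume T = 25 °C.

pH = 3.32

HF ⇌ F- + H+
Ka = 10^(−3.25) = 5.62 × 10^-4
Ka = x²/(0.00089 − x) = 5.62 × 10^-4
x is not negligible relative to C₀; solve x² + 0.000562·x − 5e-07 = 0.
x = [−0.000562 + √(0.000562² + 2e-06)]/2 = 4.80 × 10^-4 M
pH = −log[H+] = −log(4.80 × 10^-4) = 3.32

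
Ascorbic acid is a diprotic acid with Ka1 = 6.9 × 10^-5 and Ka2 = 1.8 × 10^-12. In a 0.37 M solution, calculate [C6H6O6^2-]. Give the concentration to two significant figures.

First ionization gives [H+] ≈ [HC6H6O6-] = 5.05 × 10^-3 M.
Second step: Ka2 = [H+][C6H6O6^2-]/[HC6H6O6-] ≈ [C6H6O6^2-] (since [H+] ≈ [HC6H6O6-]).
So [C6H6O6^2-] ≈ Ka2.

1.8 × 10^-12 M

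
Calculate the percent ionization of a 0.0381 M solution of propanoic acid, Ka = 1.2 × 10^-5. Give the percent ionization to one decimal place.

1.8%

CH3CH2COOH ⇌ CH3CH2COO- + H+; let x = [H+] at equilibrium.
x ≈ √(Ka·C₀) = √(1.2 × 10^-5 × 0.0381) = 6.76 × 10^-4 M
Fraction ionized = 6.76 × 10^-4 / 0.0381 = 0.0177 → 1.8%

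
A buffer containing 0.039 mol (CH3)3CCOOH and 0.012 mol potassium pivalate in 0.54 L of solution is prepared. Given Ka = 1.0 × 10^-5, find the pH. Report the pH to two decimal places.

pH = 4.49

pKa = −log(1.0 × 10^-5) = 5.000
Using pH = pKa + log([base]/[acid]) with [base]/[acid] = 0.012/0.039:
pH = 5.000 + (-0.512) = 4.49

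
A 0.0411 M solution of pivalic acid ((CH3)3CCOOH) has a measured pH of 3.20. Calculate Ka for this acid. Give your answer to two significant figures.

Ka = 9.8 × 10^-6

[H+] = 10^(-3.20) = 6.31 × 10^-4 M
At equilibrium [HA] = 0.0411 − 6.31 × 10^-4 = 4.05 × 10^-2 M
Ka = [H+][A-]/[HA] = (6.31 × 10^-4)² / 4.05 × 10^-2 = 9.8 × 10^-6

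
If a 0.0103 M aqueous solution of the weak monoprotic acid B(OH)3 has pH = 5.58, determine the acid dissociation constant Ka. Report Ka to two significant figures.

[H+] = 10^(-5.58) = 2.63 × 10^-6 M
At equilibrium [HA] = 0.0103 − 2.63 × 10^-6 = 1.03 × 10^-2 M
Ka = [H+][A-]/[HA] = (2.63 × 10^-6)² / 1.03 × 10^-2 = 6.7 × 10^-10

Ka = 6.7 × 10^-10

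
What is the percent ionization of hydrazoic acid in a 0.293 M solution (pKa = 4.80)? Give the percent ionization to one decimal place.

0.7%

HN3 ⇌ N3- + H+; let x = [H+] at equilibrium.
Ka = 10^(−4.80) = 1.58 × 10^-5
x ≈ √(Ka·C₀) = √(1.58 × 10^-5 × 0.293) = 2.15 × 10^-3 M
% ionization = x/C₀ × 100% = 2.15 × 10^-3/0.293 × 100% = 0.7%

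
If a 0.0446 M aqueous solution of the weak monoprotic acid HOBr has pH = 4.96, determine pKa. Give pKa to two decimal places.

[H+] = 10^(-4.96) = 1.10 × 10^-5 M
At equilibrium [HA] = 0.0446 − 1.10 × 10^-5 = 4.46 × 10^-2 M
Ka = [H+][A-]/[HA] = (1.10 × 10^-5)² / 4.46 × 10^-2 = 2.71 × 10^-9
pKa = -log(2.71 × 10^-9) = 8.57

pKa = 8.57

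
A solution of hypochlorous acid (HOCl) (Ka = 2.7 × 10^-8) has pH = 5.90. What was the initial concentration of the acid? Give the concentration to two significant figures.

[H+] = 10^(-5.90) = 1.26 × 10^-6 M = x
Ka = x²/(C₀ − x) ⇒ C₀ = x + x²/Ka
C₀ = 1.26 × 10^-6 + (1.26 × 10^-6)²/(2.7 × 10^-8) = 6.01 × 10^-5 M

C₀ = 6.0 × 10^-5 M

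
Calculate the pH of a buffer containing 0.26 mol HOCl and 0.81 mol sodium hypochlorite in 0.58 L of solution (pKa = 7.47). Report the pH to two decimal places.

Using pH = pKa + log([base]/[acid]) with [base]/[acid] = 0.81/0.26:
pH = 7.47 + (+0.494) = 7.96

pH = 7.96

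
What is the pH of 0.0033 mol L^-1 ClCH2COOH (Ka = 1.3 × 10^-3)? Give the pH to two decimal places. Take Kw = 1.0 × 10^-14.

pH = 2.82

ClCH2COOH ⇌ ClCH2COO- + H+
Ka = [H+]²/(0.0033 − [H+]) = 1.3 × 10^-3
Here C₀/Ka ≈ 2.54, so the small-[H+] approximation fails. Use the quadratic:
[H+] = [−0.0013 + √(0.0013² + 1.72e-05)]/2 = 1.52 × 10^-3 M
pH = −log[H+] = −log(1.52 × 10^-3) = 2.82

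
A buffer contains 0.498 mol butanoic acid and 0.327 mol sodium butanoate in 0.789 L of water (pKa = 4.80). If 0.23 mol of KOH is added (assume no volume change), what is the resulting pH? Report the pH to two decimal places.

pH = 5.12

After neutralization: n(CH3(CH2)2COOH) = 0.268 mol, n(CH3(CH2)2COO-) = 0.557 mol.
Henderson–Hasselbalch with mole ratio 0.557/0.268: pH = 4.80 + (+0.318)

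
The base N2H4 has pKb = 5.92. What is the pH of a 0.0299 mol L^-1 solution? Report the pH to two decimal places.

N2H4 + H2O ⇌ N2H5+ + OH-
Kb = 10^(−5.92) = 1.20 × 10^-6
Kb = x²/(0.0299 − x) = 1.20 × 10^-6
Neglecting x in the denominator: x = √(1.20 × 10^-6 × 0.0299) = 1.89 × 10^-4 M
pOH = −log(1.89 × 10^-4) = 3.72; pH = 14.00 − 3.72 = 10.28

pH = 10.28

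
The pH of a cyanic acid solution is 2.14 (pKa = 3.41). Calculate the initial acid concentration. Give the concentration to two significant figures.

[H+] = 10^(-2.14) = 7.24 × 10^-3 M = x
Ka = 10^(−3.41) = 3.89 × 10^-4
Ka = x²/(C₀ − x) ⇒ C₀ = x + x²/Ka
C₀ = 7.24 × 10^-3 + (7.24 × 10^-3)²/(3.89 × 10^-4) = 1.42 × 10^-1 M

C₀ = 1.4 × 10^-1 M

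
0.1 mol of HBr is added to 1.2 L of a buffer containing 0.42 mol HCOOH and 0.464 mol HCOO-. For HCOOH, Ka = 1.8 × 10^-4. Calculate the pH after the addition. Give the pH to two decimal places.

pH = 3.59

Added H+ converts HCOO- to HCOOH: HCOOH → 0.52 mol, HCOO- → 0.364 mol.
pKa = −log(1.8 × 10^-4) = 3.745
pH = pKa + log([A⁻]/[HA]) = 3.745 + log(0.364/0.52) = 3.745 -0.155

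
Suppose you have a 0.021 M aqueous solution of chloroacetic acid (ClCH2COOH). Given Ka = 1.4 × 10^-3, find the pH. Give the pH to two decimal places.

pH = 2.32

ClCH2COOH ⇌ ClCH2COO- + H+
Ka = [H+]²/(0.021 − [H+]) = 1.4 × 10^-3
The 5% rule fails; solving [H+]² + Ka·[H+] − Ka·C₀ = 0 exactly:
[H+] = (−Ka + √(Ka² + 4·Ka·C₀))/2 = 4.77 × 10^-3 M
pH = −log(4.77 × 10^-3) = 2.32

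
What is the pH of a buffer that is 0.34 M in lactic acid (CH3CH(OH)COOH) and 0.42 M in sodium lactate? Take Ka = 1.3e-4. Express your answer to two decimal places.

pH = 3.98

pKa = −log(1.3 × 10^-4) = 3.886
pH = pKa + log([A⁻]/[HA]) = 3.886 + log(0.42/0.34)
pH = 3.886 + (+0.092) = 3.98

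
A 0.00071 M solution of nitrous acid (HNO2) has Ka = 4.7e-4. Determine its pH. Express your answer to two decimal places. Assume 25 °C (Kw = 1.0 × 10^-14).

pH = 3.41

HNO2 ⇌ NO2- + H+
Ka = [H+]²/(0.00071 − [H+]) = 4.7 × 10^-4
Here C₀/Ka ≈ 1.51, so the small-[H+] approximation fails. Use the quadratic:
[H+] = [−0.00047 + √(0.00047² + 1.33e-06)]/2 = 3.89 × 10^-4 M
pH = −log[H+] = −log(3.89 × 10^-4) = 3.41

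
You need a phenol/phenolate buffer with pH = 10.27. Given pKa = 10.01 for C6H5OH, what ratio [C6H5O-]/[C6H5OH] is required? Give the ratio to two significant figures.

ratio = 1.8

pH = pKa + log(r) ⇒ log(r) = 10.27 − 10.01 = +0.26
r = [C6H5O-]/[C6H5OH] = 10^(+0.26) = 1.82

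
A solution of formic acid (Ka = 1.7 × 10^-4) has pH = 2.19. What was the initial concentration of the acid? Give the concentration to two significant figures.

C₀ = 2.5 × 10^-1 M

[H+] = 10^(-2.19) = 6.46 × 10^-3 M = x
Ka = x²/(C₀ − x) ⇒ C₀ = x + x²/Ka
C₀ = 6.46 × 10^-3 + (6.46 × 10^-3)²/(1.7 × 10^-4) = 2.52 × 10^-1 M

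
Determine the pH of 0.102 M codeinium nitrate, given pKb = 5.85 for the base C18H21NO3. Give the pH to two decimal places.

pH = 4.57

C18H22NO3+ is the conjugate acid of the weak base C18H21NO3.
Kb = 10^(−5.85) = 1.41 × 10^-6
Ka = Kw/Kb = 1.0×10^-14 / 1.41 × 10^-6 = 7.09 × 10^-9
From the ICE table, Ka = [H+]²/(0.102 − [H+]) = 7.09 × 10^-9.
Since Ka ≪ C₀, [H+] ≈ √(Ka·C₀) = 2.69 × 10^-5 M.
pH = −log(2.69 × 10^-5) = 4.57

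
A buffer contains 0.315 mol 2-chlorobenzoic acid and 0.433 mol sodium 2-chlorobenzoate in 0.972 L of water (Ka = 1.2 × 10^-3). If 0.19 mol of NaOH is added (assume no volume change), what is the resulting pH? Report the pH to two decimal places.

pH = 3.62

After neutralization: n(ClC6H4COOH) = 0.125 mol, n(ClC6H4COO-) = 0.623 mol.
pKa = −log(1.2 × 10^-3) = 2.921
Henderson–Hasselbalch with mole ratio 0.623/0.125: pH = 2.921 + (+0.698)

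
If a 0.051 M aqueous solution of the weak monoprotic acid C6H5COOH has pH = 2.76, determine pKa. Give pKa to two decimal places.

pKa = 4.21

[H+] = 10^(-2.76) = 1.74 × 10^-3 M
At equilibrium [HA] = 0.051 − 1.74 × 10^-3 = 4.93 × 10^-2 M
Ka = [H+][A-]/[HA] = (1.74 × 10^-3)² / 4.93 × 10^-2 = 6.14 × 10^-5
pKa = -log(6.14 × 10^-5) = 4.21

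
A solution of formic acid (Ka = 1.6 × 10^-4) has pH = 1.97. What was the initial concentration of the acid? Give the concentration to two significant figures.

[H+] = 10^(-1.97) = 1.07 × 10^-2 M = x
Ka = x²/(C₀ − x) ⇒ C₀ = x + x²/Ka
C₀ = 1.07 × 10^-2 + (1.07 × 10^-2)²/(1.6 × 10^-4) = 7.26 × 10^-1 M

C₀ = 7.3 × 10^-1 M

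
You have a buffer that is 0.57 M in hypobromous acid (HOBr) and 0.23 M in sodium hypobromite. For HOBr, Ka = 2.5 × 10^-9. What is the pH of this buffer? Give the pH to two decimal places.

pKa = −log(2.5 × 10^-9) = 8.602
Using pH = pKa + log([base]/[acid]) with [base]/[acid] = 0.23/0.57:
pH = 8.602 + (-0.394) = 8.21

pH = 8.21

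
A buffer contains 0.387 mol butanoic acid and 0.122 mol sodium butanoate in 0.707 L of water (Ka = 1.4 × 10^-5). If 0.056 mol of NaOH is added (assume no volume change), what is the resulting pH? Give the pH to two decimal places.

pH = 4.58

After neutralization: n(CH3(CH2)2COOH) = 0.331 mol, n(CH3(CH2)2COO-) = 0.178 mol.
pKa = −log(1.4 × 10^-5) = 4.854
pH = pKa + log(n_CH3(CH2)2COO-/n_CH3(CH2)2COOH) = 4.854 + log(0.178/0.331) = 4.854 + (-0.269)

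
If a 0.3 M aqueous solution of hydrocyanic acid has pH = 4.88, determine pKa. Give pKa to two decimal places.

pKa = 9.24

[H+] = 10^(-4.88) = 1.32 × 10^-5 M
At equilibrium [HA] = 0.3 − 1.32 × 10^-5 = 3.00 × 10^-1 M
Ka = [H+][A-]/[HA] = (1.32 × 10^-5)² / 3.00 × 10^-1 = 5.81 × 10^-10
pKa = -log(5.81 × 10^-10) = 9.24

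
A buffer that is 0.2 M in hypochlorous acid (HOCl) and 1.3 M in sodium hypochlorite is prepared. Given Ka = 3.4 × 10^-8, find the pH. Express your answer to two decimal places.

pH = 8.28

pKa = −log(3.4 × 10^-8) = 7.469
pH = pKa + log([A⁻]/[HA]) = 7.469 + log(1.3/0.2)
pH = 7.469 + (+0.813) = 8.28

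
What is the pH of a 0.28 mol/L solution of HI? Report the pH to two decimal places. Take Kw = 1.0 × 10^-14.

pH = 0.55

HI is a strong acid and dissociates completely, so [H+] = 0.28 M.
pH = -log(0.28) = 0.55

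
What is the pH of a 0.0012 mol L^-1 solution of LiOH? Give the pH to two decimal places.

pH = 11.08

LiOH is a strong base; [OH-] = 0.0012 M.
pOH = -log(0.0012) = 2.92
pH = 14.00 - 2.92 = 11.08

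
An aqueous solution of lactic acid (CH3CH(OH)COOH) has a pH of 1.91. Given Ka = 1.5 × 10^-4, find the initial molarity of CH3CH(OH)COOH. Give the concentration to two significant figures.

C₀ = 1.0 M

[H+] = 10^(-1.91) = 1.23 × 10^-2 M = x
Ka = x²/(C₀ − x) ⇒ C₀ = x + x²/Ka
C₀ = 1.23 × 10^-2 + (1.23 × 10^-2)²/(1.5 × 10^-4) = 1.02 M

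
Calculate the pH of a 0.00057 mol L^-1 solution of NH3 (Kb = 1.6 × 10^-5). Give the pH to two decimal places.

NH3 + H2O ⇌ NH4+ + OH-
From the ICE table, Kb = [OH-]²/(0.00057 − [OH-]) = 1.6 × 10^-5.
[OH-] is not negligible relative to C₀; solve [OH-]² + 1.6e-05·[OH-] − 9.12e-09 = 0.
[OH-] = (−Kb + √(Kb² + 4·Kb·C₀))/2 = 8.78 × 10^-5 M
pOH = −log(8.78 × 10^-5) = 4.06; pH = 14.00 − 4.06 = 9.94

pH = 9.94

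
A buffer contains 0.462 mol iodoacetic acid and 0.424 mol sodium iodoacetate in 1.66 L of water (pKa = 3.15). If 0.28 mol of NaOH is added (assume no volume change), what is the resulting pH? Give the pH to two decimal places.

pH = 3.74

After neutralization: n(ICH2COOH) = 0.182 mol, n(ICH2COO-) = 0.704 mol.
pH = pKa + log(n_ICH2COO-/n_ICH2COOH) = 3.15 + log(0.704/0.182) = 3.15 + (+0.588)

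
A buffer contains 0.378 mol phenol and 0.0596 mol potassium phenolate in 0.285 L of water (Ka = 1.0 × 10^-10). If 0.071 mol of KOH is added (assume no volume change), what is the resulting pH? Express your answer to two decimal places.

pH = 9.63

After neutralization: n(C6H5OH) = 0.307 mol, n(C6H5O-) = 0.131 mol.
pKa = −log(1.0 × 10^-10) = 10.000
pH = pKa + log(n_C6H5O-/n_C6H5OH) = 10.000 + log(0.131/0.307) = 10.000 + (-0.370)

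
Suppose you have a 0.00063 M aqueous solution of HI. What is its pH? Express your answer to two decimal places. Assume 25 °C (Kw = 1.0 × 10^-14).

HI is a strong acid and dissociates completely, so [H+] = 0.00063 M.
pH = -log(0.00063) = 3.20

pH = 3.20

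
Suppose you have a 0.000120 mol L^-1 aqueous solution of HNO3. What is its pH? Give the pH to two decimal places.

pH = 3.92

HNO3 is a strong acid and dissociates completely, so [H+] = 0.000120 M.
pH = -log(0.00012) = 3.92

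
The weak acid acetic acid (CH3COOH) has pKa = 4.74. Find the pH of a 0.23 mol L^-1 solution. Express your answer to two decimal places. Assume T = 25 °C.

pH = 2.69

CH3COOH ⇌ CH3COO- + H+
Ka = 10^(−4.74) = 1.82 × 10^-5
From the ICE table, Ka = [H+]²/(0.23 − [H+]) = 1.82 × 10^-5.
Assume [H+] ≪ 0.23: [H+] ≈ √(1.82 × 10^-5 × 0.23) = 2.05 × 10^-3 M
([H+]/C₀ = 0.89% < 5%, so the approximation holds.)
pH = −log(2.05 × 10^-3) = 2.69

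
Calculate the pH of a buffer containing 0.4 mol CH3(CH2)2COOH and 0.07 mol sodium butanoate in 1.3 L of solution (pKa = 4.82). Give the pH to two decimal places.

pH = 4.06

Henderson–Hasselbalch: pH = pKa + log([CH3(CH2)2COO-]/[CH3(CH2)2COOH]) = 4.82 + log(0.07/0.4)
pH = 4.82 + (-0.757) = 4.06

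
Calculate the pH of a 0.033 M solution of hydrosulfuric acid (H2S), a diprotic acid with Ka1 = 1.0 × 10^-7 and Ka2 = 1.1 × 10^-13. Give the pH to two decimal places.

pH = 4.24

Since Ka1 ≫ Ka2, the first ionization dominates [H+].
Ka1 = x²/(0.033 − x) = 1.0 × 10^-7
x ≈ √(1.0 × 10^-7 × 0.033) = 5.74 × 10^-5 M
pH = −log(5.74 × 10^-5) = 4.24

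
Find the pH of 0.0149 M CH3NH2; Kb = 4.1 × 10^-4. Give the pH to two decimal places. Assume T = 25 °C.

pH = 11.36

CH3NH2 + H2O ⇌ CH3NH3+ + OH-
From the ICE table, Kb = [OH-]²/(0.0149 − [OH-]) = 4.1 × 10^-4.
The 5% rule fails; solving [OH-]² + Kb·[OH-] − Kb·C₀ = 0 exactly:
[OH-] = [−0.00041 + √(0.00041² + 2.44e-05)]/2 = 2.28 × 10^-3 M
pOH = −log(2.28 × 10^-3) = 2.64; pH = 14.00 − 2.64 = 11.36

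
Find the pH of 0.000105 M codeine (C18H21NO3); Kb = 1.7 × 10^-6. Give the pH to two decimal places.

C18H21NO3 + H2O ⇌ C18H22NO3+ + OH-
From the ICE table, Kb = [OH-]²/(0.000105 − [OH-]) = 1.7 × 10^-6.
[OH-] is not negligible relative to C₀; solve [OH-]² + 1.7e-06·[OH-] − 1.79e-10 = 0.
[OH-] = (−Kb + √(Kb² + 4·Kb·C₀))/2 = 1.25 × 10^-5 M
pOH = 4.90, so pH = 14.00 − pOH = 9.10

pH = 9.10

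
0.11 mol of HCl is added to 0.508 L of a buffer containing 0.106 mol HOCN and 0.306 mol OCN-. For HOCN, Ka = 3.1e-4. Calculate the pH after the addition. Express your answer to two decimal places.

After neutralization: n(HOCN) = 0.216 mol, n(OCN-) = 0.196 mol.
pKa = −log(3.1 × 10^-4) = 3.509
pH = pKa + log(n_OCN-/n_HOCN) = 3.509 + log(0.196/0.216) = 3.509 + (-0.042)

pH = 3.47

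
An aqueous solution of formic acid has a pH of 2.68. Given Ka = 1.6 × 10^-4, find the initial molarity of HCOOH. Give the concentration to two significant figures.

C₀ = 2.9 × 10^-2 M

[H+] = 10^(-2.68) = 2.09 × 10^-3 M = x
Ka = x²/(C₀ − x) ⇒ C₀ = x + x²/Ka
C₀ = 2.09 × 10^-3 + (2.09 × 10^-3)²/(1.6 × 10^-4) = 2.94 × 10^-2 M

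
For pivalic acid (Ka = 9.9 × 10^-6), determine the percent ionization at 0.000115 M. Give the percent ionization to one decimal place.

(CH3)3CCOOH ⇌ (CH3)3CCOO- + H+; let x = [H+] at equilibrium.
Solve x² + 9.9e-06x − 1.14e-09 = 0 → x = 2.92 × 10^-5 M
Fraction ionized = 2.92 × 10^-5 / 0.000115 = 0.2539 → 25.4%

25.4%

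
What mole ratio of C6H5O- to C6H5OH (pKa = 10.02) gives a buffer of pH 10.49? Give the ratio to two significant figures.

pH = pKa + log(r) ⇒ log(r) = 10.49 − 10.02 = +0.47
r = [C6H5O-]/[C6H5OH] = 10^(+0.47) = 2.95

ratio = 3.0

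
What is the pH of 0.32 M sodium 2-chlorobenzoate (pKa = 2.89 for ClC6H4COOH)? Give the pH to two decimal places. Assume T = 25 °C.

ClC6H4COO- is the conjugate base of the weak acid ClC6H4COOH.
Ka = 10^(−2.89) = 1.29 × 10^-3
Kb = Kw/Ka = 1.0×10^-14 / 1.29 × 10^-3 = 7.75 × 10^-12
From the ICE table, Kb = x²/(0.32 − x) = 7.75 × 10^-12.
Since Kb ≪ C₀, x ≈ √(Kb·C₀) = 1.57 × 10^-6 M.
(x/C₀ = 0.00049% < 5%, so the approximation holds.)
pOH = 5.80, so pH = 14.00 − pOH = 8.20

pH = 8.20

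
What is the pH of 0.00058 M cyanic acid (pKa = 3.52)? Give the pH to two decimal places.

HOCN ⇌ OCN- + H+
Ka = 10^(−3.52) = 3.02 × 10^-4
From the ICE table, Ka = [H+]²/(0.00058 − [H+]) = 3.02 × 10^-4.
Here C₀/Ka ≈ 1.92, so the small-[H+] approximation fails. Use the quadratic:
[H+] = [−0.000302 + √(0.000302² + 7.01e-07)]/2 = 2.94 × 10^-4 M
pH = −log(2.94 × 10^-4) = 3.53

pH = 3.53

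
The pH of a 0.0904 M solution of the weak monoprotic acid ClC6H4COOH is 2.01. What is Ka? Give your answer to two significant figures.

Ka = 1.2 × 10^-3

[H+] = 10^(-2.01) = 9.77 × 10^-3 M
At equilibrium [HA] = 0.0904 − 9.77 × 10^-3 = 8.06 × 10^-2 M
Ka = [H+][A-]/[HA] = (9.77 × 10^-3)² / 8.06 × 10^-2 = 1.2 × 10^-3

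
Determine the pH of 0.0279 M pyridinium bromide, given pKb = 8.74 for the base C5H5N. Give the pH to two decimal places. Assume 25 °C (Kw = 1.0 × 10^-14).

pH = 3.41

C5H5NH+ is the conjugate acid of the weak base C5H5N.
Kb = 10^(−8.74) = 1.82 × 10^-9
Ka = Kw/Kb = 1.0×10^-14 / 1.82 × 10^-9 = 5.49 × 10^-6
Ka = [H+]²/(0.0279 − [H+]) = 5.49 × 10^-6
Assume [H+] ≪ 0.0279: [H+] ≈ √(5.49 × 10^-6 × 0.0279) = 3.91 × 10^-4 M
([H+]/C₀ = 1.4% < 5%, so the approximation holds.)
pH = −log(3.91 × 10^-4) = 3.41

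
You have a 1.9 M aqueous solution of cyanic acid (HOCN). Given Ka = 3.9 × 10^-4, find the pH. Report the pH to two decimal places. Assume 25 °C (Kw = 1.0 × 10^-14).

pH = 1.57

HOCN ⇌ OCN- + H+
From the ICE table, Ka = [H+]²/(1.9 − [H+]) = 3.9 × 10^-4.
Since Ka ≪ C₀, [H+] ≈ √(Ka·C₀) = 2.72 × 10^-2 M.
([H+]/C₀ = 1.4% < 5%, so the approximation holds.)
pH = −log[H+] = −log(2.72 × 10^-2) = 1.57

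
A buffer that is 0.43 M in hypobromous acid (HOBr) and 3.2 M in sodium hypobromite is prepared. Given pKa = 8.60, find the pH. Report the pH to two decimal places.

pH = 9.47

pH = pKa + log([A⁻]/[HA]) = 8.60 + log(3.2/0.43)
pH = 8.60 + (+0.872) = 9.47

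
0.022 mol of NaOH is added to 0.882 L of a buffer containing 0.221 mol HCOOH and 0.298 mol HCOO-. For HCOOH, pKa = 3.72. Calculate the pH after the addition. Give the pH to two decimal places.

OH- converts HCOOH to HCOO-: HCOOH → 0.199 mol, HCOO- → 0.32 mol.
Henderson–Hasselbalch with mole ratio 0.32/0.199: pH = 3.72 + (+0.206)

pH = 3.93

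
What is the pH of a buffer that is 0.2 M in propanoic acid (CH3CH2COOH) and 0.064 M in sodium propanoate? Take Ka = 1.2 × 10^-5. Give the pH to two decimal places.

pH = 4.43

pKa = −log(1.2 × 10^-5) = 4.921
Henderson–Hasselbalch: pH = pKa + log([CH3CH2COO-]/[CH3CH2COOH]) = 4.921 + log(0.064/0.2)
pH = 4.921 + (-0.495) = 4.43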